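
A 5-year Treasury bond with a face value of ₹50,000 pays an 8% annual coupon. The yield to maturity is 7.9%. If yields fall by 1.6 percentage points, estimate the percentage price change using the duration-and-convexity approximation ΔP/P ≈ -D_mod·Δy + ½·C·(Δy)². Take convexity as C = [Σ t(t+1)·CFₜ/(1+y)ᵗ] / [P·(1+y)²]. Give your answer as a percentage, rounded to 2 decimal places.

+6.67%

With y = 0.079:
  t   CF        PV=CF/(1+0.079)^t    t·PV        t(t+1)·PV
  1     4,000.00     3,707.1362     3,707.1362       7,414.2725
  2     4,000.00     3,435.7148     6,871.4295      20,614.2886
  3     4,000.00     3,184.1657     9,552.4970      38,209.9882
  4     4,000.00     2,951.0340    11,804.1360      59,020.6799
  5    54,000.00    36,922.1121   184,610.5604   1,107,663.3627
  Σ                 50,200.1628   216,545.7593   1,232,922.5919
P = 50,200.1628; D_Mac = 4.31365 yrs; D_mod = 3.99782 yrs; C = 21.09540.
Duration effect: -3.99782 × (-0.016) = +0.063965
Convexity effect: 0.5 × 21.09540 × (-0.016)² = +0.0027002
ΔP/P ≈ +0.063965 + 0.0027002 = +0.066665 = +6.6665%.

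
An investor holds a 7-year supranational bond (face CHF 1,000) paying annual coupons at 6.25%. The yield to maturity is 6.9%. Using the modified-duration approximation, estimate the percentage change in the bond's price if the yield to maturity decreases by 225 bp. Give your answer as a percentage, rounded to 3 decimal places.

+12.325%

Periodic yield y = 0.069. Modified duration first:
  t   CF        PV=CF/(1+0.069)^t    t·PV
  1        62.50        58.4659        58.4659
  2        62.50        54.6921       109.3842
  3        62.50        51.1619       153.4858
  4        62.50        47.8596       191.4385
  5        62.50        44.7705       223.8523
  6        62.50        41.8807       251.2841
  7     1,062.50       666.0165     4,662.1156
  Σ                    964.8472     5,650.0263
P = 964.8472; D_Mac = 5.85588 yrs; D_mod = 5.85588/(1+0.069) = 5.47790 yrs.
ΔP/P ≈ -D_mod · Δy = -5.47790 × (-0.0225) = +0.123253 = +12.3253%.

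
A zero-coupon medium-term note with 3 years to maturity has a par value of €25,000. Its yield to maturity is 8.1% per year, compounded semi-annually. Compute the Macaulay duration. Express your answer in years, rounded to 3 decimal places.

3.000 years

A zero-coupon bond has a single cash flow at maturity, so its Macaulay duration equals its maturity: 3 years.
(Equivalently: 6 semi-annual periods ÷ 2 = 3 years.)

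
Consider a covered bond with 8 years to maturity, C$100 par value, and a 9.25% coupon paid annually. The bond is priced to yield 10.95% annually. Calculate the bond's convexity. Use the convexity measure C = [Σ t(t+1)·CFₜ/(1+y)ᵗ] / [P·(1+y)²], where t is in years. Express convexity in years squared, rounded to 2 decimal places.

With y = 0.1095:
  t   CF        PV=CF/(1+0.1095)^t    t·PV        t(t+1)·PV
  1         9.25         8.3371         8.3371          16.6742
  2         9.25         7.5143        15.0286          45.0857
  3         9.25         6.7727        20.3180          81.2720
  4         9.25         6.1043        24.4170         122.0851
  5         9.25         5.5018        27.5090         165.0542
  6         9.25         4.9588        29.7529         208.2702
  7         9.25         4.4694        31.2859         250.2872
  8       109.25        47.5777       380.6212       3,425.5908
  Σ                     91.2360       537.2697       4,314.3193
P = 91.2360.
Convexity = Σ t(t+1)·PV / [P·(1+y)²] = 4,314.3193 / (91.2360 × 1.230990) = 38.41418.

38.41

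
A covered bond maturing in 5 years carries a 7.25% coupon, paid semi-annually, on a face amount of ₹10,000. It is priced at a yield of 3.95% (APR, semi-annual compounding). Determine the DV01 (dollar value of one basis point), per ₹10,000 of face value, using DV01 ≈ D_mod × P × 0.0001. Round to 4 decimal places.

₹4.8857

Periodic yield y = 0.01975.
  t   CF        PV=CF/(1+0.01975)^t    t·PV
  1       362.50       355.4793       355.4793
  2       362.50       348.5945       697.1891
  3       362.50       341.8431     1,025.5294
  4       362.50       335.2225     1,340.8900
  5       362.50       328.7301     1,643.6504
  6       362.50       322.3634     1,934.1804
  7       362.50       316.1200     2,212.8402
  8       362.50       309.9976     2,479.9806
  9       362.50       303.9937     2,735.9433
  10   10,362.50     8,521.7228    85,217.2281
  Σ                 11,484.0671    99,642.9108
P = 11,484.0671; D_Mac = 8.67662 half-year periods = 4.33831 yrs; D_mod = 4.25429 yrs.
DV01 ≈ 4.25429 × 11,484.0671 × 0.0001 = 4.885654.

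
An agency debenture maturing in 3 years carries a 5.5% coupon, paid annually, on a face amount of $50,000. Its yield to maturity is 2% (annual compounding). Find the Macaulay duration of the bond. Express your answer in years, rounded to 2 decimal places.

2.85 years

Periodic yield y = 0.02. Discount each cash flow and weight by its year:
  t   CF        PV=CF/(1+0.02)^t    t·PV
  1     2,750.00     2,696.0784     2,696.0784
  2     2,750.00     2,643.2141     5,286.4283
  3    52,750.00    49,707.5031   149,122.5094
  Σ                 55,046.7957   157,105.0162
Price P = Σ PV = 55,046.7957.
Macaulay duration = Σ(t·PV) / P = 157,105.0162 / 55,046.7957 = 2.85403 years.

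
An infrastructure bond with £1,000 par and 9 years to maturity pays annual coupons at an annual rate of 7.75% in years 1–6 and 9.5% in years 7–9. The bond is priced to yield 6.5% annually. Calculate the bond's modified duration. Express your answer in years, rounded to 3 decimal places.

Periodic yield y = 0.065. First find Macaulay duration:
  t   CF        PV=CF/(1+0.065)^t    t·PV
  1        77.50        72.7700        72.7700
  2        77.50        68.3286       136.6572
  3        77.50        64.1583       192.4749
  4        77.50        60.2425       240.9702
  5        77.50        56.5658       282.8288
  6        77.50        53.1134       318.6804
  7        95.00        61.1331       427.9316
  8        95.00        57.4020       459.2157
  9     1,095.00       621.2518     5,591.2661
  Σ                  1,114.9654     7,722.7948
P = 1,114.9654; Macaulay duration = 7,722.7948 / 1,114.9654 = 6.92649 years.
Modified duration = D_Mac / (1 + y) = 6.92649 / 1.065 = 6.50374 years.

6.504 years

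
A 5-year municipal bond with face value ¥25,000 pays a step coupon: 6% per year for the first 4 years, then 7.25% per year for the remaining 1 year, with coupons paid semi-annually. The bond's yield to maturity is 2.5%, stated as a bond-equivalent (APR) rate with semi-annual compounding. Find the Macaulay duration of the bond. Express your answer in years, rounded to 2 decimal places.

4.45 years

Periodic yield y = 0.0125. Discount each cash flow and weight by its period:
  t   CF        PV=CF/(1+0.0125)^t    t·PV
  1       750.00       740.7407       740.7407
  2       750.00       731.5958     1,463.1916
  3       750.00       722.5637     2,167.6912
  4       750.00       713.6432     2,854.5728
  5       750.00       704.8328     3,524.1640
  6       750.00       696.1312     4,176.7869
  7       750.00       687.5369     4,812.7586
  8       750.00       679.0488     5,432.3907
  9       906.25       810.3875     7,293.4875
  10   25,906.25    22,879.9059   228,799.0587
  Σ                 29,366.3866   261,264.8428
Price P = Σ PV = 29,366.3866.
Macaulay duration = Σ(t·PV) / P = 261,264.8428 / 29,366.3866 = 8.89673 half-year periods.
In years: 8.89673 / 2 = 4.44837 years.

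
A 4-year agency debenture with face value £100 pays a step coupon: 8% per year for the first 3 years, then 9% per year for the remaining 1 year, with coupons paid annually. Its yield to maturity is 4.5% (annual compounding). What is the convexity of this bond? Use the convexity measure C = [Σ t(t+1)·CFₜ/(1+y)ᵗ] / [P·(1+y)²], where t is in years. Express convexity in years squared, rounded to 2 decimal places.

With y = 0.045:
  t   CF        PV=CF/(1+0.045)^t    t·PV        t(t+1)·PV
  1         8.00         7.6555         7.6555          15.3110
  2         8.00         7.3258        14.6517          43.9550
  3         8.00         7.0104        21.0311          84.1245
  4       109.00        91.4032       365.6127       1,828.0637
  Σ                    113.3949       408.9510       1,971.4542
P = 113.3949.
Convexity = Σ t(t+1)·PV / [P·(1+y)²] = 1,971.4542 / (113.3949 × 1.092025) = 15.92064.

15.92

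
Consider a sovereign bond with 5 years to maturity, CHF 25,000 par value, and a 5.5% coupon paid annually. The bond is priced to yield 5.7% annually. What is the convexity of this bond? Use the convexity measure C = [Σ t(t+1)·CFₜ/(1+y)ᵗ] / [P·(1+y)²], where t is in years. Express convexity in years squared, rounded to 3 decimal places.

23.315

With y = 0.057:
  t   CF        PV=CF/(1+0.057)^t    t·PV        t(t+1)·PV
  1     1,375.00     1,300.8515     1,300.8515       2,601.7029
  2     1,375.00     1,230.7015     2,461.4030       7,384.2089
  3     1,375.00     1,164.3344     3,493.0033      13,972.0130
  4     1,375.00     1,101.5463     4,406.1851      22,030.9256
  5    26,375.00    19,990.2181    99,951.0903     599,706.5421
  Σ                 24,787.6517   111,612.5332     645,695.3926
P = 24,787.6517.
Convexity = Σ t(t+1)·PV / [P·(1+y)²] = 645,695.3926 / (24,787.6517 × 1.117249) = 23.31537.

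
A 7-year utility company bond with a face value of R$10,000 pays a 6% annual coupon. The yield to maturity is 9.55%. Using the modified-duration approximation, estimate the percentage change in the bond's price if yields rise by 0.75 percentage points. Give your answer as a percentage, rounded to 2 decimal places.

Periodic yield y = 0.0955. Modified duration first:
  t   CF        PV=CF/(1+0.0955)^t    t·PV
  1       600.00       547.6951       547.6951
  2       600.00       499.9499       999.8998
  3       600.00       456.3669     1,369.1006
  4       600.00       416.5832     1,666.3327
  5       600.00       380.2676     1,901.3381
  6       600.00       347.1179     2,082.7072
  7    10,600.00     5,597.8234    39,184.7637
  Σ                  8,245.8039    47,751.8371
P = 8,245.8039; D_Mac = 5.79105 yrs; D_mod = 5.79105/(1+0.0955) = 5.28621 yrs.
ΔP/P ≈ -D_mod · Δy = -5.28621 × (+0.0075) = -0.039647 = -3.9647%.

-3.96%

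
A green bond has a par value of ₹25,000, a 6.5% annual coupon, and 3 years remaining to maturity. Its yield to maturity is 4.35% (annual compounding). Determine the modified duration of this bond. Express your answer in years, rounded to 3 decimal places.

Periodic yield y = 0.0435. First find Macaulay duration:
  t   CF        PV=CF/(1+0.0435)^t    t·PV
  1     1,625.00     1,557.2592     1,557.2592
  2     1,625.00     1,492.3423     2,984.6847
  3    26,625.00    23,432.1563    70,296.4690
  Σ                 26,481.7579    74,838.4129
P = 26,481.7579; Macaulay duration = 74,838.4129 / 26,481.7579 = 2.82604 years.
Modified duration = D_Mac / (1 + y) = 2.82604 / 1.0435 = 2.70823 years.

2.708 years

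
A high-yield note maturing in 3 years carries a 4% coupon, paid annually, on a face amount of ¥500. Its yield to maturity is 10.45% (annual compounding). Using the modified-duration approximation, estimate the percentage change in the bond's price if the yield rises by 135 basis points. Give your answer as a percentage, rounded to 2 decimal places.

Periodic yield y = 0.1045. Modified duration first:
  t   CF        PV=CF/(1+0.1045)^t    t·PV
  1        20.00        18.1077        18.1077
  2        20.00        16.3945        32.7890
  3       520.00       385.9279     1,157.7837
  Σ                    420.4302     1,208.6805
P = 420.4302; D_Mac = 2.87487 yrs; D_mod = 2.87487/(1+0.1045) = 2.60287 yrs.
ΔP/P ≈ -D_mod · Δy = -2.60287 × (+0.0135) = -0.035139 = -3.5139%.

-3.51%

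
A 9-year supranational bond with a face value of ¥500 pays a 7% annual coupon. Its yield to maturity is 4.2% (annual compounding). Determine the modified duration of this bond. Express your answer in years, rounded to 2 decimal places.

6.88 years

Periodic yield y = 0.042. First find Macaulay duration:
  t   CF        PV=CF/(1+0.042)^t    t·PV
  1        35.00        33.5893        33.5893
  2        35.00        32.2354        64.4707
  3        35.00        30.9361        92.8082
  4        35.00        29.6891       118.7564
  5        35.00        28.4924       142.4621
  6        35.00        27.3440       164.0639
  7        35.00        26.2418       183.6928
  8        35.00        25.1841       201.4727
  9       535.00       369.4403     3,324.9630
  Σ                    603.1524     4,326.2791
P = 603.1524; Macaulay duration = 4,326.2791 / 603.1524 = 7.17278 years.
Modified duration = D_Mac / (1 + y) = 7.17278 / 1.042 = 6.88367 years.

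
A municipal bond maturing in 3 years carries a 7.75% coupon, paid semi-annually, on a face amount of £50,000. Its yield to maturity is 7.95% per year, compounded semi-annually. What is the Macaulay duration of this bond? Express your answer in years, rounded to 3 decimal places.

2.733 years

Periodic yield y = 0.03975. Discount each cash flow and weight by its period:
  t   CF        PV=CF/(1+0.03975)^t    t·PV
  1     1,937.50     1,863.4287     1,863.4287
  2     1,937.50     1,792.1892     3,584.3784
  3     1,937.50     1,723.6732     5,171.0195
  4     1,937.50     1,657.7766     6,631.1062
  5     1,937.50     1,594.3992     7,971.9960
  6    51,937.50    41,106.2129   246,637.2772
  Σ                 49,737.6797   271,859.2061
Price P = Σ PV = 49,737.6797.
Macaulay duration = Σ(t·PV) / P = 271,859.2061 / 49,737.6797 = 5.46586 half-year periods.
In years: 5.46586 / 2 = 2.73293 years.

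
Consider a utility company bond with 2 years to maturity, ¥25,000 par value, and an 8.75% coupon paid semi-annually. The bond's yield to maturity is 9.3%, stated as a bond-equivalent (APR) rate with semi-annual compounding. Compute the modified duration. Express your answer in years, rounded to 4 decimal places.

Periodic yield y = 0.0465. First find Macaulay duration:
  t   CF        PV=CF/(1+0.0465)^t    t·PV
  1     1,093.75     1,045.1505     1,045.1505
  2     1,093.75       998.7105     1,997.4209
  3     1,093.75       954.3339     2,863.0018
  4    26,093.75    21,756.0259    87,024.1035
  Σ                 24,754.2208    92,929.6767
P = 24,754.2208; Macaulay duration = 92,929.6767 / 24,754.2208 = 3.75409 half-year periods = 1.87705 years.
Modified duration = D_Mac / (1 + y) = 1.87705 / 1.0465 = 1.79364 years.

1.7936 years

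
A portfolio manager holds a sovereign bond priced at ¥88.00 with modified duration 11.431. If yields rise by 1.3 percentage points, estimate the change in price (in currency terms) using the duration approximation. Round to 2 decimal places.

Duration approximation: ΔP/P ≈ -D_mod · Δy = -11.431 × (+0.013) = -0.148603.
ΔP ≈ 88.00 × (-0.148603) = -13.077064.

-¥13.08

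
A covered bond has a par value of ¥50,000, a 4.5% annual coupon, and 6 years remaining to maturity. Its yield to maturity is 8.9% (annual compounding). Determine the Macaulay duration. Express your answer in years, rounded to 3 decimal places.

Periodic yield y = 0.089. Discount each cash flow and weight by its year:
  t   CF        PV=CF/(1+0.089)^t    t·PV
  1     2,250.00     2,066.1157     2,066.1157
  2     2,250.00     1,897.2596     3,794.5192
  3     2,250.00     1,742.2035     5,226.6105
  4     2,250.00     1,599.8195     6,399.2782
  5     2,250.00     1,469.0721     7,345.3606
  6    52,250.00    31,327.0151   187,962.0905
  Σ                 40,101.4856   212,793.9747
Price P = Σ PV = 40,101.4856.
Macaulay duration = Σ(t·PV) / P = 212,793.9747 / 40,101.4856 = 5.30639 years.

5.306 years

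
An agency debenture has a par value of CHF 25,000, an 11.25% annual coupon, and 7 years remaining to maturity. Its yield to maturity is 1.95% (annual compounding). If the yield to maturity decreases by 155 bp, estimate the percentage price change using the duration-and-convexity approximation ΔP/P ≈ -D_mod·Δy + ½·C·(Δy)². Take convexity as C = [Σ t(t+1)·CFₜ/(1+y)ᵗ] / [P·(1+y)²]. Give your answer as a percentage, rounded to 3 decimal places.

With y = 0.0195:
  t   CF        PV=CF/(1+0.0195)^t    t·PV        t(t+1)·PV
  1     2,812.50     2,758.7052     2,758.7052       5,517.4105
  2     2,812.50     2,705.9394     5,411.8789      16,235.6366
  3     2,812.50     2,654.1829     7,962.5486      31,850.1944
  4     2,812.50     2,603.4162    10,413.6650      52,068.3249
  5     2,812.50     2,553.6206    12,768.1032      76,608.6193
  6     2,812.50     2,504.7775    15,028.6649     105,200.6543
  7    27,812.50    24,295.7001   170,069.9005   1,360,559.2037
  Σ                 40,076.3420   224,413.4663   1,648,040.0437
P = 40,076.3420; D_Mac = 5.59965 yrs; D_mod = 5.49254 yrs; C = 39.56446.
Duration effect: -5.49254 × (-0.0155) = +0.085134
Convexity effect: 0.5 × 39.56446 × (-0.0155)² = +0.0047527
ΔP/P ≈ +0.085134 + 0.0047527 = +0.089887 = +8.9887%.

+8.989%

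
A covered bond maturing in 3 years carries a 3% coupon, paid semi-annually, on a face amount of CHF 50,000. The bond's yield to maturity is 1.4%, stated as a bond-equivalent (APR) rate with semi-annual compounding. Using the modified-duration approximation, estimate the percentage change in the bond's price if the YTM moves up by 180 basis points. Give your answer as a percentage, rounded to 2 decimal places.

Periodic yield y = 0.007. Modified duration first:
  t   CF        PV=CF/(1+0.007)^t    t·PV
  1       750.00       744.7865       744.7865
  2       750.00       739.6092     1,479.2185
  3       750.00       734.4680     2,203.4039
  4       750.00       729.3624     2,917.4497
  5       750.00       724.2924     3,621.4619
  6    50,750.00    48,669.7621   292,018.5725
  Σ                 52,342.2806   302,984.8928
P = 52,342.2806; D_Mac = 5.78853 half-year periods = 2.89427 yrs; D_mod = 2.89427/(1+0.007) = 2.87415 yrs.
ΔP/P ≈ -D_mod · Δy = -2.87415 × (+0.018) = -0.051735 = -5.1735%.

-5.17%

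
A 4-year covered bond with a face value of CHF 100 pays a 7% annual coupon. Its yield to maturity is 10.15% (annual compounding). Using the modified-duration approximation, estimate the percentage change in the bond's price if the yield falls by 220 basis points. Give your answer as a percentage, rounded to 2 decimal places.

+7.19%

Periodic yield y = 0.1015. Modified duration first:
  t   CF        PV=CF/(1+0.1015)^t    t·PV
  1         7.00         6.3550         6.3550
  2         7.00         5.7694        11.5388
  3         7.00         5.2377        15.7132
  4       107.00        72.6852       290.7407
  Σ                     90.0473       324.3476
P = 90.0473; D_Mac = 3.60197 yrs; D_mod = 3.60197/(1+0.1015) = 3.27006 yrs.
ΔP/P ≈ -D_mod · Δy = -3.27006 × (-0.022) = +0.071941 = +7.1941%.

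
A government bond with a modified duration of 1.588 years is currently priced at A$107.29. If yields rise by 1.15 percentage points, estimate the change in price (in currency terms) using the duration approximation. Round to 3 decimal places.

Duration approximation: ΔP/P ≈ -D_mod · Δy = -1.588 × (+0.0115) = -0.018262.
ΔP ≈ 107.29 × (-0.018262) = -1.95932998.

-A$1.959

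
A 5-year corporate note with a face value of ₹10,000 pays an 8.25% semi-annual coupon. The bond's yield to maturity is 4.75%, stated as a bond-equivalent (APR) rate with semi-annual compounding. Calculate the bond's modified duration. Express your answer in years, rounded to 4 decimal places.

Periodic yield y = 0.02375. First find Macaulay duration:
  t   CF        PV=CF/(1+0.02375)^t    t·PV
  1       412.50       402.9304       402.9304
  2       412.50       393.5828       787.1656
  3       412.50       384.4521     1,153.3562
  4       412.50       375.5332     1,502.1326
  5       412.50       366.8212     1,834.1058
  6       412.50       358.3113     2,149.8676
  7       412.50       349.9988     2,449.9916
  8       412.50       341.8792     2,735.0333
  9       412.50       333.9479     3,005.5311
  10   10,412.50     8,234.0949    82,340.9488
  Σ                 11,541.5516    98,361.0631
P = 11,541.5516; Macaulay duration = 98,361.0631 / 11,541.5516 = 8.52234 half-year periods = 4.26117 years.
Modified duration = D_Mac / (1 + y) = 4.26117 / 1.02375 = 4.16232 years.

4.1623 years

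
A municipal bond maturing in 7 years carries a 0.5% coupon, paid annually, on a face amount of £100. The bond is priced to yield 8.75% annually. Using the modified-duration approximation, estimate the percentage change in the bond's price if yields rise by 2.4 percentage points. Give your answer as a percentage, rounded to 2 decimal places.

Periodic yield y = 0.0875. Modified duration first:
  t   CF        PV=CF/(1+0.0875)^t    t·PV
  1         0.50         0.4598         0.4598
  2         0.50         0.4228         0.8456
  3         0.50         0.3888         1.1663
  4         0.50         0.3575         1.4299
  5         0.50         0.3287         1.6436
  6         0.50         0.3023         1.8136
  7       100.50        55.8678       391.0743
  Σ                     58.1275       398.4330
P = 58.1275; D_Mac = 6.85446 yrs; D_mod = 6.85446/(1+0.0875) = 6.30295 yrs.
ΔP/P ≈ -D_mod · Δy = -6.30295 × (+0.024) = -0.151271 = -15.1271%.

-15.13%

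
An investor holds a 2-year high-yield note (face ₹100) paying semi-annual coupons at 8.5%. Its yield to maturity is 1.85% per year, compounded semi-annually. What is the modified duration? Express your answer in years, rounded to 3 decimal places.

1.872 years

Periodic yield y = 0.00925. First find Macaulay duration:
  t   CF        PV=CF/(1+0.00925)^t    t·PV
  1         4.25         4.2110         4.2110
  2         4.25         4.1725         8.3449
  3         4.25         4.1342        12.4026
  4       104.25       100.4803       401.9213
  Σ                    112.9980       426.8799
P = 112.9980; Macaulay duration = 426.8799 / 112.9980 = 3.77776 half-year periods = 1.88888 years.
Modified duration = D_Mac / (1 + y) = 1.88888 / 1.00925 = 1.87157 years.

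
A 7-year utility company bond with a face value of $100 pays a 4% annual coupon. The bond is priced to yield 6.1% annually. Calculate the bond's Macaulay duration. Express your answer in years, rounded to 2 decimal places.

6.18 years

Periodic yield y = 0.061. Discount each cash flow and weight by its year:
  t   CF        PV=CF/(1+0.061)^t    t·PV
  1         4.00         3.7700         3.7700
  2         4.00         3.5533         7.1066
  3         4.00         3.3490        10.0470
  4         4.00         3.1564        12.6258
  5         4.00         2.9750        14.8749
  6         4.00         2.8039        16.8236
  7       104.00        68.7109       480.9763
  Σ                     88.3186       546.2241
Price P = Σ PV = 88.3186.
Macaulay duration = Σ(t·PV) / P = 546.2241 / 88.3186 = 6.18470 years.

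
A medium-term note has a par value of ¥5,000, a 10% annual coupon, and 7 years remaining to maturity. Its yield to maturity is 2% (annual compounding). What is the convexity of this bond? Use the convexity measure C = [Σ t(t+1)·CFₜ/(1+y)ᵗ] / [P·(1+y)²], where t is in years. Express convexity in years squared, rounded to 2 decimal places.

With y = 0.02:
  t   CF        PV=CF/(1+0.02)^t    t·PV        t(t+1)·PV
  1       500.00       490.1961       490.1961         980.3922
  2       500.00       480.5844       961.1688       2,883.5063
  3       500.00       471.1612     1,413.4835       5,653.9340
  4       500.00       461.9227     1,847.6909       9,238.4543
  5       500.00       452.8654     2,264.3270      13,585.9621
  6       500.00       443.9857     2,663.9141      18,647.3990
  7     5,500.00     4,788.0810    33,516.5669     268,132.5350
  Σ                  7,588.7964    43,157.3473     319,122.1830
P = 7,588.7964.
Convexity = Σ t(t+1)·PV / [P·(1+y)²] = 319,122.1830 / (7,588.7964 × 1.040400) = 40.41883.

40.42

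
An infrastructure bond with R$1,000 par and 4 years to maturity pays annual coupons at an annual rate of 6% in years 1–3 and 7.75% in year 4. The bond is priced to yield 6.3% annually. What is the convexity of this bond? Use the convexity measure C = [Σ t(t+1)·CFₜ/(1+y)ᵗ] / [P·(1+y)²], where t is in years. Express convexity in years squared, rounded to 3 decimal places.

With y = 0.063:
  t   CF        PV=CF/(1+0.063)^t    t·PV        t(t+1)·PV
  1        60.00        56.4440        56.4440         112.8881
  2        60.00        53.0988       106.1976         318.5928
  3        60.00        49.9518       149.8555         599.4220
  4     1,077.50       843.8869     3,375.5474      16,877.7370
  Σ                  1,003.3815     3,688.0445      17,908.6399
P = 1,003.3815.
Convexity = Σ t(t+1)·PV / [P·(1+y)²] = 17,908.6399 / (1,003.3815 × 1.129969) = 15.79538.

15.795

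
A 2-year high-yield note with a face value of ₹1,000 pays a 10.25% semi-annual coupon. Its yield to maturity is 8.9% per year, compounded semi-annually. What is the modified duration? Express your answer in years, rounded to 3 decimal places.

Periodic yield y = 0.0445. First find Macaulay duration:
  t   CF        PV=CF/(1+0.0445)^t    t·PV
  1        51.25        49.0665        49.0665
  2        51.25        46.9761        93.9522
  3        51.25        44.9747       134.9242
  4     1,051.25       883.2268     3,532.9071
  Σ                  1,024.2442     3,810.8501
P = 1,024.2442; Macaulay duration = 3,810.8501 / 1,024.2442 = 3.72065 half-year periods = 1.86032 years.
Modified duration = D_Mac / (1 + y) = 1.86032 / 1.0445 = 1.78107 years.

1.781 years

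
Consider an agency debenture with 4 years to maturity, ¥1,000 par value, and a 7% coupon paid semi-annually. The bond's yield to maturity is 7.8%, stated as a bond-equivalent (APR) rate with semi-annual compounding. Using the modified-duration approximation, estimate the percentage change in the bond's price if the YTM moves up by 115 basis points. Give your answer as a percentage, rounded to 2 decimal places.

Periodic yield y = 0.039. Modified duration first:
  t   CF        PV=CF/(1+0.039)^t    t·PV
  1        35.00        33.6862        33.6862
  2        35.00        32.4218        64.8436
  3        35.00        31.2048        93.6144
  4        35.00        30.0335       120.1340
  5        35.00        28.9062       144.5308
  6        35.00        27.8211       166.9268
  7        35.00        26.7768       187.4378
  8     1,035.00       762.1070     6,096.8563
  Σ                    972.9575     6,908.0298
P = 972.9575; D_Mac = 7.10003 half-year periods = 3.55002 yrs; D_mod = 3.55002/(1+0.039) = 3.41676 yrs.
ΔP/P ≈ -D_mod · Δy = -3.41676 × (+0.0115) = -0.039293 = -3.9293%.

-3.93%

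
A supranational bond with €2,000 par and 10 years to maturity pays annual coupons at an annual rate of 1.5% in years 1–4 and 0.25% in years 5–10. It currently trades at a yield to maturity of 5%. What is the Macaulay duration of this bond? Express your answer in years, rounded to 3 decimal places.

Periodic yield y = 0.05. Discount each cash flow and weight by its year:
  t   CF        PV=CF/(1+0.05)^t    t·PV
  1        30.00        28.5714        28.5714
  2        30.00        27.2109        54.4218
  3        30.00        25.9151        77.7454
  4        30.00        24.6811        98.7243
  5         5.00         3.9176        19.5882
  6         5.00         3.7311        22.3865
  7         5.00         3.5534        24.8738
  8         5.00         3.3842        27.0736
  9         5.00         3.2230        29.0074
  10    2,005.00     1,230.8961    12,308.9607
  Σ                  1,355.0839    12,691.3530
Price P = Σ PV = 1,355.0839.
Macaulay duration = Σ(t·PV) / P = 12,691.3530 / 1,355.0839 = 9.36573 years.

9.366 years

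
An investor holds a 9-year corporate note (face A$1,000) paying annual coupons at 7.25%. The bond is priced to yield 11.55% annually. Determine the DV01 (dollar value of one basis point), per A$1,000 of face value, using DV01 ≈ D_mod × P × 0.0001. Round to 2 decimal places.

A$0.45

Periodic yield y = 0.1155.
  t   CF        PV=CF/(1+0.1155)^t    t·PV
  1        72.50        64.9933        64.9933
  2        72.50        58.2638       116.5276
  3        72.50        52.2311       156.6933
  4        72.50        46.8231       187.2922
  5        72.50        41.9749       209.8747
  6        72.50        37.6288       225.7729
  7        72.50        33.7327       236.1288
  8        72.50        30.2400       241.9198
  9     1,072.50       401.0247     3,609.2224
  Σ                    766.9124     5,048.4250
P = 766.9124; D_Mac = 6.58279 yrs; D_mod = 5.90120 yrs.
DV01 ≈ 5.90120 × 766.9124 × 0.0001 = 0.452571.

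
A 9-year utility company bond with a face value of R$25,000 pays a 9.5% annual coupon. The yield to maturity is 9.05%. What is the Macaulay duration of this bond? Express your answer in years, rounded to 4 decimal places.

6.4696 years

Periodic yield y = 0.0905. Discount each cash flow and weight by its year:
  t   CF        PV=CF/(1+0.0905)^t    t·PV
  1     2,375.00     2,177.9000     2,177.9000
  2     2,375.00     1,997.1573     3,994.3146
  3     2,375.00     1,831.4143     5,494.2429
  4     2,375.00     1,679.4262     6,717.7050
  5     2,375.00     1,540.0516     7,700.2579
  6     2,375.00     1,412.2435     8,473.4612
  7     2,375.00     1,295.0422     9,065.2955
  8     2,375.00     1,187.5674     9,500.5389
  9    27,375.00    12,552.2939   112,970.6449
  Σ                 25,673.0965   166,094.3610
Price P = Σ PV = 25,673.0965.
Macaulay duration = Σ(t·PV) / P = 166,094.3610 / 25,673.0965 = 6.46959 years.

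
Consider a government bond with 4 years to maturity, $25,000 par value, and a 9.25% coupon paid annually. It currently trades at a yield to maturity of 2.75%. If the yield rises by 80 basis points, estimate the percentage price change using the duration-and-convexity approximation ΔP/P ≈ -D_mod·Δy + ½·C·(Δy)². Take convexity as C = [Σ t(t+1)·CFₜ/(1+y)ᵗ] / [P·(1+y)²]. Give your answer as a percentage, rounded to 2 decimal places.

-2.73%

With y = 0.0275:
  t   CF        PV=CF/(1+0.0275)^t    t·PV        t(t+1)·PV
  1     2,312.50     2,250.6083     2,250.6083       4,501.2165
  2     2,312.50     2,190.3730     4,380.7460      13,142.2381
  3     2,312.50     2,131.7499     6,395.2497      25,580.9987
  4    27,312.50    24,503.8391    98,015.3564     490,076.7820
  Σ                 31,076.5703   111,041.9604     533,301.2354
P = 31,076.5703; D_Mac = 3.57317 yrs; D_mod = 3.47754 yrs; C = 16.25458.
Duration effect: -3.47754 × (+0.008) = -0.027820
Convexity effect: 0.5 × 16.25458 × (0.008)² = +0.0005201
ΔP/P ≈ -0.027820 + 0.0005201 = -0.027300 = -2.7300%.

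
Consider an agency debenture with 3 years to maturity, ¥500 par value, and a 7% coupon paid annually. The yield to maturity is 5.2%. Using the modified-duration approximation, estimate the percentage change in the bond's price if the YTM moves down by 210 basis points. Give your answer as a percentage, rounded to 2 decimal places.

Periodic yield y = 0.052. Modified duration first:
  t   CF        PV=CF/(1+0.052)^t    t·PV
  1        35.00        33.2700        33.2700
  2        35.00        31.6254        63.2509
  3       535.00       459.5223     1,378.5668
  Σ                    524.4177     1,475.0876
P = 524.4177; D_Mac = 2.81281 yrs; D_mod = 2.81281/(1+0.052) = 2.67377 yrs.
ΔP/P ≈ -D_mod · Δy = -2.67377 × (-0.021) = +0.056149 = +5.6149%.

+5.61%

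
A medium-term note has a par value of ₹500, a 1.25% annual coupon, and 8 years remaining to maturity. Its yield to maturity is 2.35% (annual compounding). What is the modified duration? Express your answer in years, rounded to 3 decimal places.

Periodic yield y = 0.0235. First find Macaulay duration:
  t   CF        PV=CF/(1+0.0235)^t    t·PV
  1         6.25         6.1065         6.1065
  2         6.25         5.9663        11.9326
  3         6.25         5.8293        17.4879
  4         6.25         5.6955        22.7818
  5         6.25         5.5647        27.8234
  6         6.25         5.4369        32.6215
  7         6.25         5.3121        37.1846
  8       506.25       420.3996     3,363.1965
  Σ                    460.3108     3,519.1349
P = 460.3108; Macaulay duration = 3,519.1349 / 460.3108 = 7.64513 years.
Modified duration = D_Mac / (1 + y) = 7.64513 / 1.0235 = 7.46959 years.

7.470 years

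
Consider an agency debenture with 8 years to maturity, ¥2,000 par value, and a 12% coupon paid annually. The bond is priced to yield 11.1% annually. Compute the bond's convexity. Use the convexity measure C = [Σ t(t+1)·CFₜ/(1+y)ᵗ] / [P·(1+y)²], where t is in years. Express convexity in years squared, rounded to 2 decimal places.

With y = 0.111:
  t   CF        PV=CF/(1+0.111)^t    t·PV        t(t+1)·PV
  1       240.00       216.0216       216.0216         432.0432
  2       240.00       194.4389       388.8778       1,166.6333
  3       240.00       175.0125       525.0375       2,100.1500
  4       240.00       157.5270       630.1080       3,150.5400
  5       240.00       141.7885       708.9424       4,253.6544
  6       240.00       127.6224       765.7344       5,360.1406
  7       240.00       114.8716       804.1015       6,432.8120
  8     2,240.00       965.0183     7,720.1464      69,481.3172
  Σ                  2,092.3008    11,758.9695      92,377.2907
P = 2,092.3008.
Convexity = Σ t(t+1)·PV / [P·(1+y)²] = 92,377.2907 / (2,092.3008 × 1.234321) = 35.76951.

35.77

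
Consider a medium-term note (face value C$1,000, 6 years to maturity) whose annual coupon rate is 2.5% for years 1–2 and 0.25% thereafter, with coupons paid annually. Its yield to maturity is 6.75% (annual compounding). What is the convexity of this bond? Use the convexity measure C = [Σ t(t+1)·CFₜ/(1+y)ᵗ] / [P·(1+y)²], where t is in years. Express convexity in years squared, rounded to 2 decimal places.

With y = 0.0675:
  t   CF        PV=CF/(1+0.0675)^t    t·PV        t(t+1)·PV
  1        25.00        23.4192        23.4192          46.8384
  2        25.00        21.9384        43.8767         131.6302
  3         2.50         2.0551         6.1653          24.6614
  4         2.50         1.9252         7.7007          38.5033
  5         2.50         1.8034         9.0172          54.1031
  6     1,002.50       677.4497     4,064.6984      28,452.8890
  Σ                    728.5910     4,154.8776      28,748.6254
P = 728.5910.
Convexity = Σ t(t+1)·PV / [P·(1+y)²] = 28,748.6254 / (728.5910 × 1.139556) = 34.62562.

34.63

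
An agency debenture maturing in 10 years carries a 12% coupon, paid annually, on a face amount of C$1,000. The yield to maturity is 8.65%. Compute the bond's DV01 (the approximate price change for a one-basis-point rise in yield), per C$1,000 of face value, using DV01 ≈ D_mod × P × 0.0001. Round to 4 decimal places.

C$0.7487

Periodic yield y = 0.0865.
  t   CF        PV=CF/(1+0.0865)^t    t·PV
  1       120.00       110.4464       110.4464
  2       120.00       101.6534       203.3067
  3       120.00        93.5604       280.6812
  4       120.00        86.1117       344.4469
  5       120.00        79.2561       396.2804
  6       120.00        72.9462       437.6774
  7       120.00        67.1387       469.9711
  8       120.00        61.7936       494.3487
  9       120.00        56.8740       511.8659
  10    1,120.00       488.5632     4,885.6316
  Σ                  1,218.3437     8,134.6563
P = 1,218.3437; D_Mac = 6.67682 yrs; D_mod = 6.14525 yrs.
DV01 ≈ 6.14525 × 1,218.3437 × 0.0001 = 0.748703.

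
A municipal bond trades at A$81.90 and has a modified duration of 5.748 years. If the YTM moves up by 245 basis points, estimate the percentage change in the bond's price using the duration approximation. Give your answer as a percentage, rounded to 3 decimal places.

Duration approximation: ΔP/P ≈ -D_mod · Δy = -5.748 × (+0.0245) = -0.140826.
As a percentage: -14.0826%.

-14.083%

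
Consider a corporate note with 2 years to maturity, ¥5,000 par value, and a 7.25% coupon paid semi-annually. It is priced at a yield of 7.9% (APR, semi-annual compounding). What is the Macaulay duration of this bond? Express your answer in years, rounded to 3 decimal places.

Periodic yield y = 0.0395. Discount each cash flow and weight by its period:
  t   CF        PV=CF/(1+0.0395)^t    t·PV
  1       181.25       174.3627       174.3627
  2       181.25       167.7371       335.4741
  3       181.25       161.3632       484.0896
  4     5,181.25     4,437.4817    17,749.9267
  Σ                  4,940.9446    18,743.8532
Price P = Σ PV = 4,940.9446.
Macaulay duration = Σ(t·PV) / P = 18,743.8532 / 4,940.9446 = 3.79358 half-year periods.
In years: 3.79358 / 2 = 1.89679 years.

1.897 years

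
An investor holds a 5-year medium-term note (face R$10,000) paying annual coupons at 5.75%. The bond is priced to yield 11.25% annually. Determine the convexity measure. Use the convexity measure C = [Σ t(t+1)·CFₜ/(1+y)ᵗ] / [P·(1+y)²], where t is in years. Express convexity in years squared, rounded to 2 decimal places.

With y = 0.1125:
  t   CF        PV=CF/(1+0.1125)^t    t·PV        t(t+1)·PV
  1       575.00       516.8539       516.8539       1,033.7079
  2       575.00       464.5878       929.1756       2,787.5268
  3       575.00       417.6070     1,252.8210       5,011.2842
  4       575.00       375.3771     1,501.5084       7,507.5418
  5    10,575.00     6,205.5500    31,027.7499     186,166.4994
  Σ                  7,979.9758    35,228.1089     202,506.5601
P = 7,979.9758.
Convexity = Σ t(t+1)·PV / [P·(1+y)²] = 202,506.5601 / (7,979.9758 × 1.237656) = 20.50395.

20.50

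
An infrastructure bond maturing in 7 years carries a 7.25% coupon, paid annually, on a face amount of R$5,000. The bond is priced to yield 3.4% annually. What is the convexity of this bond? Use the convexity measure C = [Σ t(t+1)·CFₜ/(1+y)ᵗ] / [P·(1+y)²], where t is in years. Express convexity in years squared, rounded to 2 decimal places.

41.20

With y = 0.034:
  t   CF        PV=CF/(1+0.034)^t    t·PV        t(t+1)·PV
  1       362.50       350.5803       350.5803         701.1605
  2       362.50       339.0525       678.1050       2,034.3149
  3       362.50       327.9038       983.7113       3,934.8451
  4       362.50       317.1216     1,268.4865       6,342.4325
  5       362.50       306.6940     1,533.4701       9,200.8208
  6       362.50       296.6093     1,779.6559      12,457.5910
  7     5,362.50     4,243.4934    29,704.4540     237,635.6320
  Σ                  6,181.4549    36,298.4630     272,306.7968
P = 6,181.4549.
Convexity = Σ t(t+1)·PV / [P·(1+y)²] = 272,306.7968 / (6,181.4549 × 1.069156) = 41.20280.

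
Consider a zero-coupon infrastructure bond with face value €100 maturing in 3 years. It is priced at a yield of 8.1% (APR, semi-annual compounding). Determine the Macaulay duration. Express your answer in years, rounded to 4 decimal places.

A zero-coupon bond has a single cash flow at maturity, so its Macaulay duration equals its maturity: 3 years.
(Equivalently: 6 semi-annual periods ÷ 2 = 3 years.)

3.0000 years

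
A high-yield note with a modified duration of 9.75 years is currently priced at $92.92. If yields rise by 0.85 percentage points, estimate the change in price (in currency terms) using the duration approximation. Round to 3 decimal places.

Duration approximation: ΔP/P ≈ -D_mod · Δy = -9.75 × (+0.0085) = -0.082875.
ΔP ≈ 92.92 × (-0.082875) = -7.700745.

-$7.701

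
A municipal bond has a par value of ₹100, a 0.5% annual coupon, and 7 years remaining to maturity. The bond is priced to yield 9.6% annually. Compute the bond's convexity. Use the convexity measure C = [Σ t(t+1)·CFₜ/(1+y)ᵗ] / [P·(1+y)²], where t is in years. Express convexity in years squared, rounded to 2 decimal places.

With y = 0.096:
  t   CF        PV=CF/(1+0.096)^t    t·PV        t(t+1)·PV
  1         0.50         0.4562         0.4562           0.9124
  2         0.50         0.4162         0.8325           2.4975
  3         0.50         0.3798         1.1394           4.5574
  4         0.50         0.3465         1.3861           6.9304
  5         0.50         0.3162         1.5808           9.4850
  6         0.50         0.2885         1.7308          12.1159
  7       100.50        52.9044       370.3311       2,962.6491
  Σ                     55.1078       377.4569       2,999.1477
P = 55.1078.
Convexity = Σ t(t+1)·PV / [P·(1+y)²] = 2,999.1477 / (55.1078 × 1.201216) = 45.30679.

45.31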